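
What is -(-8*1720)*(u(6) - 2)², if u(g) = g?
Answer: 220160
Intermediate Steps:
-(-8*1720)*(u(6) - 2)² = -(-8*1720)*(6 - 2)² = -(-13760)*4² = -(-13760)*16 = -1*(-220160) = 220160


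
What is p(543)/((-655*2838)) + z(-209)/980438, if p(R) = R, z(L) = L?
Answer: -4038973/7993536815 ≈ -0.00050528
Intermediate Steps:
p(543)/((-655*2838)) + z(-209)/980438 = 543/((-655*2838)) - 209/980438 = 543/(-1858890) - 209*1/980438 = 543*(-1/1858890) - 11/51602 = -181/619630 - 11/51602 = -4038973/7993536815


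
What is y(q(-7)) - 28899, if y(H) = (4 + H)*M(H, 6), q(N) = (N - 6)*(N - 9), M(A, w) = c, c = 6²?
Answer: -21267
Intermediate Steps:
c = 36
M(A, w) = 36
q(N) = (-9 + N)*(-6 + N) (q(N) = (-6 + N)*(-9 + N) = (-9 + N)*(-6 + N))
y(H) = 144 + 36*H (y(H) = (4 + H)*36 = 144 + 36*H)
y(q(-7)) - 28899 = (144 + 36*(54 + (-7)² - 15*(-7))) - 28899 = (144 + 36*(54 + 49 + 105)) - 28899 = (144 + 36*208) - 28899 = (144 + 7488) - 28899 = 7632 - 28899 = -21267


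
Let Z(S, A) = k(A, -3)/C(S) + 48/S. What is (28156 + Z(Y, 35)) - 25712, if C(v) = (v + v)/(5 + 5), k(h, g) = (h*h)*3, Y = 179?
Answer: 455899/179 ≈ 2546.9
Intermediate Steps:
k(h, g) = 3*h² (k(h, g) = h²*3 = 3*h²)
C(v) = v/5 (C(v) = (2*v)/10 = (2*v)*(⅒) = v/5)
Z(S, A) = 48/S + 15*A²/S (Z(S, A) = (3*A²)/((S/5)) + 48/S = (3*A²)*(5/S) + 48/S = 15*A²/S + 48/S = 48/S + 15*A²/S)
(28156 + Z(Y, 35)) - 25712 = (28156 + 3*(16 + 5*35²)/179) - 25712 = (28156 + 3*(1/179)*(16 + 5*1225)) - 25712 = (28156 + 3*(1/179)*(16 + 6125)) - 25712 = (28156 + 3*(1/179)*6141) - 25712 = (28156 + 18423/179) - 25712 = 5058347/179 - 25712 = 455899/179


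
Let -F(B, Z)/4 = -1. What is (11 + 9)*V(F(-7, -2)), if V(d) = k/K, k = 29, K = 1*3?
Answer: 580/3 ≈ 193.33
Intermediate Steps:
K = 3
F(B, Z) = 4 (F(B, Z) = -4*(-1) = 4)
V(d) = 29/3
(11 + 9)*V(F(-7, -2)) = (11 + 9)*(29/3) = 20*(29/3) = 580/3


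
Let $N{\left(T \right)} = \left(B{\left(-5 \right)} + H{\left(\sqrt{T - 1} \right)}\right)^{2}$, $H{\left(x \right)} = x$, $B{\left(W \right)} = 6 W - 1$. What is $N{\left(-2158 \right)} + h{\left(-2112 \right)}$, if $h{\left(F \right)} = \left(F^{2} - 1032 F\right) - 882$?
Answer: $6638048 - 62 i \sqrt{2159} \approx 6.638 \cdot 10^{6} - 2880.8 i$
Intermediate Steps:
$B{\left(W \right)} = -1 + 6 W$
$N{\left(T \right)} = \left(-31 + \sqrt{-1 + T}\right)^{2}$ ($N{\left(T \right)} = \left(\left(-1 + 6 \left(-5\right)\right) + \sqrt{T - 1}\right)^{2} = \left(\left(-1 - 30\right) + \sqrt{-1 + T}\right)^{2} = \left(-31 + \sqrt{-1 + T}\right)^{2}$)
$h{\left(F \right)} = -882 + F^{2} - 1032 F$
$N{\left(-2158 \right)} + h{\left(-2112 \right)} = \left(-31 + \sqrt{-1 - 2158}\right)^{2} - \left(-2178702 - 4460544\right) = \left(-31 + \sqrt{-2159}\right)^{2} + \left(-882 + 4460544 + 2179584\right) = \left(-31 + i \sqrt{2159}\right)^{2} + 6639246 = 6639246 + \left(-31 + i \sqrt{2159}\right)^{2}$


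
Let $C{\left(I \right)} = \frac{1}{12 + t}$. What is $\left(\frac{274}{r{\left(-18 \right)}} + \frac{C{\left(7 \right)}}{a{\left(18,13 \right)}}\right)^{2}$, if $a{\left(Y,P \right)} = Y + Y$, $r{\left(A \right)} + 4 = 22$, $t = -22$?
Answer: $\frac{30019441}{129600} \approx 231.63$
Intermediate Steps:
$r{\left(A \right)} = 18$ ($r{\left(A \right)} = -4 + 22 = 18$)
$C{\left(I \right)} = - \frac{1}{10}$ ($C{\left(I \right)} = \frac{1}{12 - 22} = \frac{1}{-10} = - \frac{1}{10}$)
$a{\left(Y,P \right)} = 2 Y$
$\left(\frac{274}{r{\left(-18 \right)}} + \frac{C{\left(7 \right)}}{a{\left(18,13 \right)}}\right)^{2} = \left(\frac{274}{18} - \frac{1}{10 \cdot 2 \cdot 18}\right)^{2} = \left(274 \cdot \frac{1}{18} - \frac{1}{10 \cdot 36}\right)^{2} = \left(\frac{137}{9} - \frac{1}{360}\right)^{2} = \left(\frac{5479}{360}\right)^{2} = \frac{30019441}{129600}$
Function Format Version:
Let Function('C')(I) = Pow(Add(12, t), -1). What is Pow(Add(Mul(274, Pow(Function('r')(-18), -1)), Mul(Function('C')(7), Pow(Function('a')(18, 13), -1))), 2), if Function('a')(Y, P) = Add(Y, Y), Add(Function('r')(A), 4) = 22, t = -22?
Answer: Rational(30019441, 129600) ≈ 231.63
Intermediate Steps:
Function('r')(A) = 18 (Function('r')(A) = Add(-4, 22) = 18)
Function('C')(I) = Rational(-1, 10) (Function('C')(I) = Pow(Add(12, -22), -1) = Pow(-10, -1) = Rational(-1, 10))
Function('a')(Y, P) = Mul(2, Y)
Pow(Add(Mul(274, Pow(Function('r')(-18), -1)), Mul(Function('C')(7), Pow(Function('a')(18, 13), -1))), 2) = Pow(Add(Mul(274, Pow(18, -1)), Mul(Rational(-1, 10), Pow(Mul(2, 18), -1))), 2) = Pow(Add(Mul(274, Rational(1, 18)), Mul(Rational(-1, 10), Pow(36, -1))), 2) = Pow(Add(Rational(137, 9), Mul(Rational(-1, 10), Rational(1, 36))), 2) = Pow(Add(Rational(137, 9), Rational(-1, 360)), 2) = Pow(Rational(5479, 360), 2) = Rational(30019441, 129600)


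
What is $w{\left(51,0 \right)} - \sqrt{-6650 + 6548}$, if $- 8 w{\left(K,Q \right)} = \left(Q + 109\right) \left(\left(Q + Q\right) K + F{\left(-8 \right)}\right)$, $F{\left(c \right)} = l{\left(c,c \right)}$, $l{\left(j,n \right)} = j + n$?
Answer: $218 - i \sqrt{102} \approx 218.0 - 10.1 i$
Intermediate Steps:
$F{\left(c \right)} = 2 c$ ($F{\left(c \right)} = c + c = 2 c$)
$w{\left(K,Q \right)} = - \frac{\left(-16 + 2 K Q\right) \left(109 + Q\right)}{8}$ ($w{\left(K,Q \right)} = - \frac{\left(Q + 109\right) \left(\left(Q + Q\right) K + 2 \left(-8\right)\right)}{8} = - \frac{\left(109 + Q\right) \left(2 Q K - 16\right)}{8} = - \frac{\left(109 + Q\right) \left(2 K Q - 16\right)}{8} = - \frac{\left(109 + Q\right) \left(-16 + 2 K Q\right)}{8} = - \frac{\left(-16 + 2 K Q\right) \left(109 + Q\right)}{8}$)
$w{\left(51,0 \right)} - \sqrt{-6650 + 6548} = \left(218 + 2 \cdot 0 - \frac{5559}{4} \cdot 0 - \frac{51 \cdot 0^{2}}{4}\right) - \sqrt{-6650 + 6548} = \left(218 + 0 + 0 - \frac{51}{4} \cdot 0\right) - \sqrt{-102} = \left(218 + 0 + 0 + 0\right) - i \sqrt{102} = 218 - i \sqrt{102}$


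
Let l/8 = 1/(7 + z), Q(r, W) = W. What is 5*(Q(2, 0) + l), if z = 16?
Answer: 40/23 ≈ 1.7391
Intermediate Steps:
l = 8/23 (l = 8/(7 + 16) = 8/23 ≈ 0.34783)
5*(Q(2, 0) + l) = 5*(0 + 8/23) = 5*(8/23) = 40/23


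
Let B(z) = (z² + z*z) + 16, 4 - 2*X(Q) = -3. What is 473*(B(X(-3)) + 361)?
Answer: 379819/2 ≈ 1.8991e+5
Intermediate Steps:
X(Q) = 7/2 (X(Q) = 2 - ½*(-3) = 2 + 3/2 = 7/2)
B(z) = 16 + 2*z² (B(z) = (z² + z²) + 16 = 2*z² + 16 = 16 + 2*z²)
473*(B(X(-3)) + 361) = 473*((16 + 2*(7/2)²) + 361) = 473*((16 + 2*(49/4)) + 361) = 473*((16 + 49/2) + 361) = 473*(81/2 + 361) = 473*(803/2) = 379819/2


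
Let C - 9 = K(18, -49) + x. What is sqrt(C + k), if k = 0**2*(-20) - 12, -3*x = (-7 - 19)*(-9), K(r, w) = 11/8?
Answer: 7*I*sqrt(26)/4 ≈ 8.9233*I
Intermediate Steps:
K(r, w) = 11/8 (K(r, w) = 11*(1/8) = 11/8)
x = -78 (x = -(-7 - 19)*(-9)/3 = -(-26)*(-9)/3 = -1/3*234 = -78)
C = -541/8 (C = 9 + (11/8 - 78) = 9 - 613/8 = -541/8 ≈ -67.625)
k = -12 (k = 0*(-20) - 12 = 0 - 12 = -12)
sqrt(C + k) = sqrt(-541/8 - 12) = sqrt(-637/8) = 7*I*sqrt(26)/4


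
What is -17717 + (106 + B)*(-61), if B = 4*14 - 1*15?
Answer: -26684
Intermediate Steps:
B = 41 (B = 56 - 15 = 41)
-17717 + (106 + B)*(-61) = -17717 + (106 + 41)*(-61) = -17717 + 147*(-61) = -17717 - 8967 = -26684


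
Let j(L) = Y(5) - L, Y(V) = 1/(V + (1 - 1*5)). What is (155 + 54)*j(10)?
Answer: -1881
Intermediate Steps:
Y(V) = 1/(-4 + V) (Y(V) = 1/(V + (1 - 5)) = 1/(V - 4) = 1/(-4 + V))
j(L) = 1 - L (j(L) = 1/(-4 + 5) - L = 1/1 - L = 1 - L)
(155 + 54)*j(10) = (155 + 54)*(1 - 1*10) = 209*(1 - 10) = 209*(-9) = -1881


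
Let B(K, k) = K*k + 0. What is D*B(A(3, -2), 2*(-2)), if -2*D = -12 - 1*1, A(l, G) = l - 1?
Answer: -52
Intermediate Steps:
A(l, G) = -1 + l
B(K, k) = K*k
D = 13/2 (D = -(-12 - 1*1)/2 = -(-12 - 1)/2 = -½*(-13) = 13/2 ≈ 6.5000)
D*B(A(3, -2), 2*(-2)) = 13*((-1 + 3)*(2*(-2)))/2 = 13*(2*(-4))/2 = (13/2)*(-8) = -52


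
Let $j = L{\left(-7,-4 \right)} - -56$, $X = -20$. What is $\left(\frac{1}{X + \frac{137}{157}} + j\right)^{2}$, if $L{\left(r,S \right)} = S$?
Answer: $\frac{24335688001}{9018009} \approx 2698.6$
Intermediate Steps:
$j = 52$ ($j = -4 - -56 = -4 + 56 = 52$)
$\left(\frac{1}{X + \frac{137}{157}} + j\right)^{2} = \left(\frac{1}{-20 + \frac{137}{157}} + 52\right)^{2} = \left(\frac{1}{- \frac{3003}{157}} + 52\right)^{2} = \left(- \frac{157}{3003} + 52\right)^{2} = \left(\frac{155999}{3003}\right)^{2} = \frac{24335688001}{9018009}$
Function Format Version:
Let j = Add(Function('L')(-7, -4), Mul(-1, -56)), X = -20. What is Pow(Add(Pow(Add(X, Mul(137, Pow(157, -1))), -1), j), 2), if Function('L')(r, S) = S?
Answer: Rational(24335688001, 9018009) ≈ 2698.6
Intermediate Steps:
j = 52 (j = Add(-4, Mul(-1, -56)) = Add(-4, 56) = 52)
Pow(Add(Pow(Add(X, Mul(137, Pow(157, -1))), -1), j), 2) = Pow(Add(Pow(Add(-20, Mul(137, Pow(157, -1))), -1), 52), 2) = Pow(Add(Pow(Add(-20, Mul(137, Rational(1, 157))), -1), 52), 2) = Pow(Add(Pow(Add(-20, Rational(137, 157)), -1), 52), 2) = Pow(Add(Pow(Rational(-3003, 157), -1), 52), 2) = Pow(Add(Rational(-157, 3003), 52), 2) = Pow(Rational(155999, 3003), 2) = Rational(24335688001, 9018009)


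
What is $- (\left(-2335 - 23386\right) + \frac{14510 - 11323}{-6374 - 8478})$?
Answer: $\frac{382011479}{14852} \approx 25721.0$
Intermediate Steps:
$- (\left(-2335 - 23386\right) + \frac{14510 - 11323}{-6374 - 8478}) = - (-25721 + \frac{14510 - 11323}{-14852}) = - (-25721 + 3187 \left(- \frac{1}{14852}\right)) = - (-25721 - \frac{3187}{14852}) = \left(-1\right) \left(- \frac{382011479}{14852}\right) = \frac{382011479}{14852}$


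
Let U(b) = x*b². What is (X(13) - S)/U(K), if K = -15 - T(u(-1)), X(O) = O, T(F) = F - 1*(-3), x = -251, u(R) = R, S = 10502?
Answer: 617/4267 ≈ 0.14460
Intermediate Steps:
T(F) = 3 + F (T(F) = F + 3 = 3 + F)
K = -17 (K = -15 - (3 - 1) = -15 - 1*2 = -15 - 2 = -17)
U(b) = -251*b²
(X(13) - S)/U(K) = (13 - 1*10502)/((-251*(-17)²)) = (13 - 10502)/((-251*289)) = -10489/(-72539) = -10489*(-1/72539) = 617/4267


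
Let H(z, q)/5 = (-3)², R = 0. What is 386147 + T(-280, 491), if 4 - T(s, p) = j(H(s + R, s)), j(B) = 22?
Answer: 386129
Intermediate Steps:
H(z, q) = 45 (H(z, q) = 5*(-3)² = 5*9 = 45)
T(s, p) = -18 (T(s, p) = 4 - 1*22 = 4 - 22 = -18)
386147 + T(-280, 491) = 386147 - 18 = 386129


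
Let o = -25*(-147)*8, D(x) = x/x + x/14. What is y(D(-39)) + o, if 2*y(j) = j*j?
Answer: 11525425/392 ≈ 29402.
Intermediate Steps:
D(x) = 1 + x/14 (D(x) = 1 + x*(1/14) = 1 + x/14)
y(j) = j²/2 (y(j) = (j*j)/2 = j²/2)
o = 29400 (o = 3675*8 = 29400)
y(D(-39)) + o = (1 + (1/14)*(-39))²/2 + 29400 = (1 - 39/14)²/2 + 29400 = (-25/14)²/2 + 29400 = (½)*(625/196) + 29400 = 625/392 + 29400 = 11525425/392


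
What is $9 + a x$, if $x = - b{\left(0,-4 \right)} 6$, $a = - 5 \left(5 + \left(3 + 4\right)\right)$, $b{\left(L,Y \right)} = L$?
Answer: $9$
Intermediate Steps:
$a = -60$ ($a = - 5 \left(5 + 7\right) = \left(-5\right) 12 = -60$)
$x = 0$ ($x = \left(-1\right) 0 \cdot 6 = 0 \cdot 6 = 0$)
$9 + a x = 9 - 0 = 9 + 0 = 9$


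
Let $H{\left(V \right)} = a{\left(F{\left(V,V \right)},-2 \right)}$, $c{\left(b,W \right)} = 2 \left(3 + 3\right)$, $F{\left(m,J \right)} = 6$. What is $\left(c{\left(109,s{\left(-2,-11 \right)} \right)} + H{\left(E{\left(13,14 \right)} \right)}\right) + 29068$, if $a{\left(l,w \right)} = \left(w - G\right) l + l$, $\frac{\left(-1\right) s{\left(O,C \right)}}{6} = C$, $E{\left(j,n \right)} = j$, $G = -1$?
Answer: $29080$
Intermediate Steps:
$s{\left(O,C \right)} = - 6 C$
$c{\left(b,W \right)} = 12$ ($c{\left(b,W \right)} = 2 \cdot 6 = 12$)
$a{\left(l,w \right)} = l + l \left(1 + w\right)$ ($a{\left(l,w \right)} = \left(w - -1\right) l + l = \left(w + 1\right) l + l = \left(1 + w\right) l + l = l \left(1 + w\right) + l = l + l \left(1 + w\right)$)
$H{\left(V \right)} = 0$ ($H{\left(V \right)} = 6 \left(2 - 2\right) = 6 \cdot 0 = 0$)
$\left(c{\left(109,s{\left(-2,-11 \right)} \right)} + H{\left(E{\left(13,14 \right)} \right)}\right) + 29068 = \left(12 + 0\right) + 29068 = 12 + 29068 = 29080$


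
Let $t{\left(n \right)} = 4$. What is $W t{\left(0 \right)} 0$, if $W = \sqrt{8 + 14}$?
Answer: $0$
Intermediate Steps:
$W = \sqrt{22} \approx 4.6904$
$W t{\left(0 \right)} 0 = \sqrt{22} \cdot 4 \cdot 0 = 4 \sqrt{22} \cdot 0 = 0$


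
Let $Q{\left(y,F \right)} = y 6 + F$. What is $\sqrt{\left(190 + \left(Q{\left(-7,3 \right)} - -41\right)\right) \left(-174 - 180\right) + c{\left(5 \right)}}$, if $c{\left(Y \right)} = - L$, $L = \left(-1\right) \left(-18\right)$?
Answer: $3 i \sqrt{7554} \approx 260.74 i$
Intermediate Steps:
$Q{\left(y,F \right)} = F + 6 y$ ($Q{\left(y,F \right)} = 6 y + F = F + 6 y$)
$L = 18$
$c{\left(Y \right)} = -18$ ($c{\left(Y \right)} = \left(-1\right) 18 = -18$)
$\sqrt{\left(190 + \left(Q{\left(-7,3 \right)} - -41\right)\right) \left(-174 - 180\right) + c{\left(5 \right)}} = \sqrt{\left(190 + \left(\left(3 + 6 \left(-7\right)\right) - -41\right)\right) \left(-174 - 180\right) - 18} = \sqrt{\left(190 + \left(\left(3 - 42\right) + 41\right)\right) \left(-354\right) - 18} = \sqrt{\left(190 + \left(-39 + 41\right)\right) \left(-354\right) - 18} = \sqrt{\left(190 + 2\right) \left(-354\right) - 18} = \sqrt{192 \left(-354\right) - 18} = \sqrt{-67968 - 18} = \sqrt{-67986} = 3 i \sqrt{7554}$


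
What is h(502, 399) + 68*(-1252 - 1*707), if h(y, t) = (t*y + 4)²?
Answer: 40120757992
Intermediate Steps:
h(y, t) = (4 + t*y)²
h(502, 399) + 68*(-1252 - 1*707) = (4 + 399*502)² + 68*(-1252 - 1*707) = (4 + 200298)² + 68*(-1252 - 707) = 200302² + 68*(-1959) = 40120891204 - 133212 = 40120757992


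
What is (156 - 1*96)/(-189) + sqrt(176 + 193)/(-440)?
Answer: -20/63 - 3*sqrt(41)/440 ≈ -0.36112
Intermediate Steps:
(156 - 1*96)/(-189) + sqrt(176 + 193)/(-440) = (156 - 96)*(-1/189) + sqrt(369)*(-1/440) = 60*(-1/189) + (3*sqrt(41))*(-1/440) = -20/63 - 3*sqrt(41)/440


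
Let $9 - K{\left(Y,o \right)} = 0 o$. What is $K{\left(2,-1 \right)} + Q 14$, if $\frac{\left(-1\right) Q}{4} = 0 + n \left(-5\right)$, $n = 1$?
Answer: $289$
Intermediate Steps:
$K{\left(Y,o \right)} = 9$ ($K{\left(Y,o \right)} = 9 - 0 o = 9 - 0 = 9 + 0 = 9$)
$Q = 20$ ($Q = - 4 \left(0 + 1 \left(-5\right)\right) = - 4 \left(0 - 5\right) = \left(-4\right) \left(-5\right) = 20$)
$K{\left(2,-1 \right)} + Q 14 = 9 + 20 \cdot 14 = 9 + 280 = 289$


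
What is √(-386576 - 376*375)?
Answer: 2*I*√131894 ≈ 726.34*I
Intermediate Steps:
√(-386576 - 376*375) = √(-386576 - 141000) = √(-527576) = 2*I*√131894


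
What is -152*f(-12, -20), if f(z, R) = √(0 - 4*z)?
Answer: -608*√3 ≈ -1053.1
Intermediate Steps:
f(z, R) = 2*√(-z) (f(z, R) = √(-4*z) = 2*√(-z))
-152*f(-12, -20) = -304*√(-1*(-12)) = -304*√12 = -304*2*√3 = -608*√3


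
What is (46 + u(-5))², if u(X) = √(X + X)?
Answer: (46 + I*√10)² ≈ 2106.0 + 290.93*I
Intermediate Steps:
u(X) = √2*√X (u(X) = √(2*X) = √2*√X)
(46 + u(-5))² = (46 + √2*√(-5))² = (46 + √2*(I*√5))² = (46 + I*√10)²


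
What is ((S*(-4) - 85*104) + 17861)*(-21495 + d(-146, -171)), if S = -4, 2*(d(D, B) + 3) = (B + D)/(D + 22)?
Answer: -48177936919/248 ≈ -1.9427e+8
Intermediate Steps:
d(D, B) = -3 + (B + D)/(2*(22 + D)) (d(D, B) = -3 + ((B + D)/(D + 22))/2 = -3 + ((B + D)/(22 + D))/2 = -3 + (B + D)/(2*(22 + D)))
((S*(-4) - 85*104) + 17861)*(-21495 + d(-146, -171)) = ((-4*(-4) - 85*104) + 17861)*(-21495 + (-132 - 171 - 5*(-146))/(2*(22 - 146))) = ((16 - 8840) + 17861)*(-21495 + (½)*(-132 - 171 + 730)/(-124)) = (-8824 + 17861)*(-21495 + (½)*(-1/124)*427) = 9037*(-21495 - 427/248) = 9037*(-5331187/248) = -48177936919/248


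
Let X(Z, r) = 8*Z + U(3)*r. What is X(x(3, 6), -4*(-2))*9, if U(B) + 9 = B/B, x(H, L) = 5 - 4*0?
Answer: -216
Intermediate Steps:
x(H, L) = 5 (x(H, L) = 5 + 0 = 5)
U(B) = -8 (U(B) = -9 + B/B = -9 + 1 = -8)
X(Z, r) = -8*r + 8*Z (X(Z, r) = 8*Z - 8*r = -8*r + 8*Z)
X(x(3, 6), -4*(-2))*9 = (-(-32)*(-2) + 8*5)*9 = (-8*8 + 40)*9 = (-64 + 40)*9 = -24*9 = -216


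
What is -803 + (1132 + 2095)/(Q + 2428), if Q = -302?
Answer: -1703951/2126 ≈ -801.48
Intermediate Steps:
-803 + (1132 + 2095)/(Q + 2428) = -803 + (1132 + 2095)/(-302 + 2428) = -803 + 3227/2126 = -1703951/2126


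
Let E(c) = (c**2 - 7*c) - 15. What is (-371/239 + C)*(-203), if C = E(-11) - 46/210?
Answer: -131890057/3585 ≈ -36789.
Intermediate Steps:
E(c) = -15 + c**2 - 7*c
C = 19192/105 (C = (-15 + (-11)**2 - 7*(-11)) - 46/210 = (-15 + 121 + 77) - 46/210 = 183 - 1*23/105 = 183 - 23/105 = 19192/105 ≈ 182.78)
(-371/239 + C)*(-203) = (-371/239 + 19192/105)*(-203) = (4547933/25095)*(-203) = -131890057/3585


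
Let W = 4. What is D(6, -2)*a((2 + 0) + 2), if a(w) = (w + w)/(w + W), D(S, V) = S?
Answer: 6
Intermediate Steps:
a(w) = 2*w/(4 + w) (a(w) = (w + w)/(w + 4) = (2*w)/(4 + w) = 2*w/(4 + w))
D(6, -2)*a((2 + 0) + 2) = 6*(2*((2 + 0) + 2)/(4 + ((2 + 0) + 2))) = 6*(2*(2 + 2)/(4 + (2 + 2))) = 6*(2*4/(4 + 4)) = 6*(2*4/8) = 6*(2*4*(⅛)) = 6*1 = 6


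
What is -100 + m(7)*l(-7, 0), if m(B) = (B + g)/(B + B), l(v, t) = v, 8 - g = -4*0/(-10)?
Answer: -215/2 ≈ -107.50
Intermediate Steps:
g = 8 (g = 8 - (-4*0)/(-10) = 8 - 0*(-1)/10 = 8 - 1*0 = 8 + 0 = 8)
m(B) = (8 + B)/(2*B) (m(B) = (B + 8)/(B + B) = (8 + B)/((2*B)) = (8 + B)*(1/(2*B)) = (8 + B)/(2*B))
-100 + m(7)*l(-7, 0) = -100 + ((1/2)*(8 + 7)/7)*(-7) = -100 + ((1/2)*(1/7)*15)*(-7) = -100 + (15/14)*(-7) = -100 - 15/2 = -215/2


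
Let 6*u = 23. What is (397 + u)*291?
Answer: 233285/2 ≈ 1.1664e+5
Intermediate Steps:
u = 23/6 (u = (⅙)*23 = 23/6 ≈ 3.8333)
(397 + u)*291 = (397 + 23/6)*291 = (2405/6)*291 = 233285/2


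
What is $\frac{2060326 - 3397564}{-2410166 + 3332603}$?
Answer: $- \frac{148582}{102493} \approx -1.4497$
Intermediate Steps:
$\frac{2060326 - 3397564}{-2410166 + 3332603} = - \frac{1337238}{922437} = \left(-1337238\right) \frac{1}{922437} = - \frac{148582}{102493}$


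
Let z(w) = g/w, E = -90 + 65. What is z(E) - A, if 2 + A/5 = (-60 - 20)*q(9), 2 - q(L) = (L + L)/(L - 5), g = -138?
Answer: -24612/25 ≈ -984.48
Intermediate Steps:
E = -25
z(w) = -138/w
q(L) = 2 - 2*L/(-5 + L) (q(L) = 2 - (L + L)/(L - 5) = 2 - 2*L/(-5 + L))
A = 990 (A = -10 + 5*((-60 - 20)*(-10/(-5 + 9))) = -10 + 5*(-(-800)/4) = -10 + 5*(-80*(-5/2)) = -10 + 5*200 = -10 + 1000 = 990)
z(E) - A = -138/(-25) - 1*990 = -138*(-1/25) - 990 = 138/25 - 990 = -24612/25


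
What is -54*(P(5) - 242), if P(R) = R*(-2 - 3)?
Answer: 14418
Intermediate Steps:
P(R) = -5*R (P(R) = R*(-5) = -5*R)
-54*(P(5) - 242) = -54*(-5*5 - 242) = -54*(-25 - 242) = -54*(-267) = 14418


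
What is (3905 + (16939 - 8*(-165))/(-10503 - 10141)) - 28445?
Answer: -506622019/20644 ≈ -24541.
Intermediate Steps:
(3905 + (16939 - 8*(-165))/(-10503 - 10141)) - 28445 = (3905 + (16939 + 1320)/(-20644)) - 28445 = (3905 + 18259*(-1/20644)) - 28445 = (3905 - 18259/20644) - 28445 = 80596561/20644 - 28445 = -506622019/20644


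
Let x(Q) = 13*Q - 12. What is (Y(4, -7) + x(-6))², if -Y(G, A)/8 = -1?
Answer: 6724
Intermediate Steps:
x(Q) = -12 + 13*Q
Y(G, A) = 8 (Y(G, A) = -8*(-1) = 8)
(Y(4, -7) + x(-6))² = (8 + (-12 + 13*(-6)))² = (8 + (-12 - 78))² = (8 - 90)² = (-82)² = 6724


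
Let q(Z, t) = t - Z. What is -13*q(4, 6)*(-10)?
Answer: 260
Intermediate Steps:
-13*q(4, 6)*(-10) = -13*(6 - 1*4)*(-10) = -13*(6 - 4)*(-10) = -13*2*(-10) = -26*(-10) = 260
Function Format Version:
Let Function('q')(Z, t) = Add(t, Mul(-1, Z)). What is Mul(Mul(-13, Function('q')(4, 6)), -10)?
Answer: 260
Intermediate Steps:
Mul(Mul(-13, Function('q')(4, 6)), -10) = Mul(Mul(-13, Add(6, Mul(-1, 4))), -10) = Mul(Mul(-13, Add(6, -4)), -10) = Mul(Mul(-13, 2), -10) = Mul(-26, -10) = 260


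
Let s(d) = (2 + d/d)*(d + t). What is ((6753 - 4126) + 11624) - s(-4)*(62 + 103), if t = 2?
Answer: 15241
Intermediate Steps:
s(d) = 6 + 3*d (s(d) = (2 + d/d)*(d + 2) = (2 + 1)*(2 + d) = 3*(2 + d) = 6 + 3*d)
((6753 - 4126) + 11624) - s(-4)*(62 + 103) = ((6753 - 4126) + 11624) - (6 + 3*(-4))*(62 + 103) = (2627 + 11624) - (6 - 12)*165 = 14251 - (-6)*165 = 14251 - 1*(-990) = 14251 + 990 = 15241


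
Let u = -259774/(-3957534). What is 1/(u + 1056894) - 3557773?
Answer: -7440538244529845438/2091347099585 ≈ -3.5578e+6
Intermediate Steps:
u = 129887/1978767 (u = -259774*(-1/3957534) = 129887/1978767 ≈ 0.065640)
1/(u + 1056894) - 3557773 = 1/(129887/1978767 + 1056894) - 3557773 = 1/(2091347099585/1978767) - 3557773 = 1978767/2091347099585 - 3557773 = -7440538244529845438/2091347099585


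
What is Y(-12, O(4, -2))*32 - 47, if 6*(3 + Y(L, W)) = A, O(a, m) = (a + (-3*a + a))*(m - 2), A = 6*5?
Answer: 17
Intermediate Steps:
A = 30
O(a, m) = -a*(-2 + m) (O(a, m) = (a - 2*a)*(-2 + m) = (-a)*(-2 + m) = -a*(-2 + m))
Y(L, W) = 2 (Y(L, W) = -3 + (⅙)*30 = -3 + 5 = 2)
Y(-12, O(4, -2))*32 - 47 = 2*32 - 47 = 64 - 47 = 17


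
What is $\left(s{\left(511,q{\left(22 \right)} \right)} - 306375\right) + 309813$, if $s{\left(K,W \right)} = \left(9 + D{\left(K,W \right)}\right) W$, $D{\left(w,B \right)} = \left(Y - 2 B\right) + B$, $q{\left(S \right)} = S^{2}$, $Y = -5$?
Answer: $-228882$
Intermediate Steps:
$D{\left(w,B \right)} = -5 - B$ ($D{\left(w,B \right)} = \left(-5 - 2 B\right) + B = -5 - B$)
$s{\left(K,W \right)} = W \left(4 - W\right)$ ($s{\left(K,W \right)} = \left(9 - \left(5 + W\right)\right) W = \left(4 - W\right) W = W \left(4 - W\right)$)
$\left(s{\left(511,q{\left(22 \right)} \right)} - 306375\right) + 309813 = \left(22^{2} \left(4 - 22^{2}\right) - 306375\right) + 309813 = \left(484 \left(4 - 484\right) - 306375\right) + 309813 = \left(484 \left(-480\right) - 306375\right) + 309813 = \left(-232320 - 306375\right) + 309813 = -538695 + 309813 = -228882$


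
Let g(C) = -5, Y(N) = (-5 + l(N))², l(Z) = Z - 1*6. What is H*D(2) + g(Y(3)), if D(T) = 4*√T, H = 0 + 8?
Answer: -5 + 32*√2 ≈ 40.255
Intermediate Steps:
l(Z) = -6 + Z (l(Z) = Z - 6 = -6 + Z)
Y(N) = (-11 + N)² (Y(N) = (-5 + (-6 + N))² = (-11 + N)²)
H = 8
H*D(2) + g(Y(3)) = 8*(4*√2) - 5 = 32*√2 - 5 = -5 + 32*√2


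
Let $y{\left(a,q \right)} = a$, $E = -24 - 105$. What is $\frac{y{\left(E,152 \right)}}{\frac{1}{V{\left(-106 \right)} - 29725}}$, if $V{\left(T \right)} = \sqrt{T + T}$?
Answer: $3834525 - 258 i \sqrt{53} \approx 3.8345 \cdot 10^{6} - 1878.3 i$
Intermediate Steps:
$E = -129$ ($E = -24 - 105 = -129$)
$V{\left(T \right)} = \sqrt{2} \sqrt{T}$ ($V{\left(T \right)} = \sqrt{2 T} = \sqrt{2} \sqrt{T}$)
$\frac{y{\left(E,152 \right)}}{\frac{1}{V{\left(-106 \right)} - 29725}} = - \frac{129}{\frac{1}{\sqrt{2} \sqrt{-106} - 29725}} = - \frac{129}{\frac{1}{\sqrt{2} i \sqrt{106} - 29725}} = - \frac{129}{\frac{1}{2 i \sqrt{53} - 29725}} = - \frac{129}{\frac{1}{-29725 + 2 i \sqrt{53}}} = - 129 \left(-29725 + 2 i \sqrt{53}\right) = 3834525 - 258 i \sqrt{53}$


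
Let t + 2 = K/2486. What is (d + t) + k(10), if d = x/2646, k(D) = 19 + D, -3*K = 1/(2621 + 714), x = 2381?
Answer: 153013116437/5484370815 ≈ 27.900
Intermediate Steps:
K = -1/10005 (K = -1/(3*(2621 + 714)) = -⅓/3335 = -⅓*1/3335 = -1/10005 ≈ -9.9950e-5)
d = 2381/2646 ≈ 0.89985
t = -49744861/24872430 (t = -2 - 1/10005/2486 = -2 - 1/10005*1/2486 = -2 - 1/24872430 = -49744861/24872430 ≈ -2.0000)
(d + t) + k(10) = (2381/2646 - 49744861/24872430) + (19 + 10) = -6033637198/5484370815 + 29 = 153013116437/5484370815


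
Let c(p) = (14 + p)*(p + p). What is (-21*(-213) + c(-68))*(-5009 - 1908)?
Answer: -81738189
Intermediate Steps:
c(p) = 2*p*(14 + p) (c(p) = (14 + p)*(2*p) = 2*p*(14 + p))
(-21*(-213) + c(-68))*(-5009 - 1908) = (-21*(-213) + 2*(-68)*(14 - 68))*(-5009 - 1908) = (4473 + 2*(-68)*(-54))*(-6917) = (4473 + 7344)*(-6917) = 11817*(-6917) = -81738189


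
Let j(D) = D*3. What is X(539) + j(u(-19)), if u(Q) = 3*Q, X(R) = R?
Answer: 368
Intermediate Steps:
j(D) = 3*D
X(539) + j(u(-19)) = 539 + 3*(3*(-19)) = 539 + 3*(-57) = 539 - 171 = 368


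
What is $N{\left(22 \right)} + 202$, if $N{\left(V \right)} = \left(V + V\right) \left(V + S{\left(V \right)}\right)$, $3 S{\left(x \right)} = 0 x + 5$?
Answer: $\frac{3730}{3} \approx 1243.3$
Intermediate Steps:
$S{\left(x \right)} = \frac{5}{3}$ ($S{\left(x \right)} = \frac{0 x + 5}{3} = \frac{0 + 5}{3} = \frac{1}{3} \cdot 5 = \frac{5}{3}$)
$N{\left(V \right)} = 2 V \left(\frac{5}{3} + V\right)$ ($N{\left(V \right)} = \left(V + V\right) \left(V + \frac{5}{3}\right) = 2 V \left(\frac{5}{3} + V\right)$)
$N{\left(22 \right)} + 202 = \frac{2}{3} \cdot 22 \left(5 + 3 \cdot 22\right) + 202 = \frac{2}{3} \cdot 22 \left(5 + 66\right) + 202 = \frac{2}{3} \cdot 22 \cdot 71 + 202 = \frac{3124}{3} + 202 = \frac{3730}{3}$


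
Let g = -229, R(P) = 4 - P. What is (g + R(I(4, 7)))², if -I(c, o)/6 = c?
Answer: 40401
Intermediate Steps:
I(c, o) = -6*c
(g + R(I(4, 7)))² = (-229 + (4 - (-6)*4))² = (-229 + (4 - 1*(-24)))² = (-229 + (4 + 24))² = (-229 + 28)² = (-201)² = 40401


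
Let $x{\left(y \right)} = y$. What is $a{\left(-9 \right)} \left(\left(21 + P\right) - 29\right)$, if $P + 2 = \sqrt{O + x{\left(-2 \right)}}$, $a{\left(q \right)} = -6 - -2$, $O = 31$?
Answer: $40 - 4 \sqrt{29} \approx 18.459$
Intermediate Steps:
$a{\left(q \right)} = -4$ ($a{\left(q \right)} = -6 + 2 = -4$)
$P = -2 + \sqrt{29}$ ($P = -2 + \sqrt{31 - 2} = -2 + \sqrt{29} \approx 3.3852$)
$a{\left(-9 \right)} \left(\left(21 + P\right) - 29\right) = - 4 \left(\left(21 - \left(2 - \sqrt{29}\right)\right) - 29\right) = - 4 \left(\left(19 + \sqrt{29}\right) - 29\right) = - 4 \left(-10 + \sqrt{29}\right) = 40 - 4 \sqrt{29}$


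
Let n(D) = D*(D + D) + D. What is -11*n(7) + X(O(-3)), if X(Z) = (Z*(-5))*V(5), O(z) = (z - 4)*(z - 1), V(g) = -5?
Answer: -455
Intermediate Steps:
O(z) = (-1 + z)*(-4 + z) (O(z) = (-4 + z)*(-1 + z) = (-1 + z)*(-4 + z))
X(Z) = 25*Z (X(Z) = (Z*(-5))*(-5) = -5*Z*(-5) = 25*Z)
n(D) = D + 2*D² (n(D) = D*(2*D) + D = 2*D² + D = D + 2*D²)
-11*n(7) + X(O(-3)) = -77*(1 + 2*7) + 25*(4 + (-3)² - 5*(-3)) = -77*(1 + 14) + 25*(4 + 9 + 15) = -77*15 + 25*28 = -11*105 + 700 = -1155 + 700 = -455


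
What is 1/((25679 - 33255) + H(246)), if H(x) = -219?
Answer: -1/7795 ≈ -0.00012829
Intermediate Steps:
1/((25679 - 33255) + H(246)) = 1/((25679 - 33255) - 219) = 1/(-7576 - 219) = 1/(-7795) = -1/7795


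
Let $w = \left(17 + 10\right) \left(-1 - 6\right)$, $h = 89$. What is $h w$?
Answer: $-16821$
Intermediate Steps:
$w = -189$ ($w = 27 \left(-7\right) = -189$)
$h w = 89 \left(-189\right) = -16821$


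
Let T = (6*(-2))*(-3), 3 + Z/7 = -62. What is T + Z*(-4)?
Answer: 1856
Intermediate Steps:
Z = -455 (Z = -21 + 7*(-62) = -21 - 434 = -455)
T = 36 (T = -12*(-3) = 36)
T + Z*(-4) = 36 - 455*(-4) = 36 + 1820 = 1856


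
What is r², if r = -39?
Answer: 1521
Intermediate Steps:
r² = (-39)² = 1521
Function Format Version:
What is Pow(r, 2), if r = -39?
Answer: 1521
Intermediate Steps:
Pow(r, 2) = Pow(-39, 2) = 1521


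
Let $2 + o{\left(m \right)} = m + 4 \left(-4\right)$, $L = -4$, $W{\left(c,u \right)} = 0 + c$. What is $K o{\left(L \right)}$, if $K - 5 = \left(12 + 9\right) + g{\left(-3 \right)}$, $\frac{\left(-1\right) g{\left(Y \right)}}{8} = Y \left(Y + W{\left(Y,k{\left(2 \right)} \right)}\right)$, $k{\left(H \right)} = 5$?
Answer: $2596$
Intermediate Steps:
$W{\left(c,u \right)} = c$
$g{\left(Y \right)} = - 16 Y^{2}$ ($g{\left(Y \right)} = - 8 Y \left(Y + Y\right) = - 8 Y 2 Y = - 8 \cdot 2 Y^{2} = - 16 Y^{2}$)
$o{\left(m \right)} = -18 + m$ ($o{\left(m \right)} = -2 + \left(m + 4 \left(-4\right)\right) = -2 + \left(m - 16\right) = -2 + \left(-16 + m\right) = -18 + m$)
$K = -118$ ($K = 5 + \left(\left(12 + 9\right) - 16 \left(-3\right)^{2}\right) = 5 + \left(21 - 144\right) = 5 - 123 = -118$)
$K o{\left(L \right)} = - 118 \left(-18 - 4\right) = \left(-118\right) \left(-22\right) = 2596$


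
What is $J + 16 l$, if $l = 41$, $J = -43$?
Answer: $613$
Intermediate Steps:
$J + 16 l = -43 + 16 \cdot 41 = -43 + 656 = 613$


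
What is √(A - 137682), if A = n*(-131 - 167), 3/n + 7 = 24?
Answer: 4*I*√2487831/17 ≈ 371.13*I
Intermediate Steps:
n = 3/17 (n = 3/(-7 + 24) = 3/17 ≈ 0.17647)
A = -894/17 (A = 3*(-131 - 167)/17 = (3/17)*(-298) = -894/17 ≈ -52.588)
√(A - 137682) = √(-894/17 - 137682) = √(-2341488/17) = 4*I*√2487831/17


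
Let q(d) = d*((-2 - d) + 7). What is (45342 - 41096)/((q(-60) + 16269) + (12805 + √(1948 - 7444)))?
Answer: 26722201/158433943 - 2123*I*√1374/158433943 ≈ 0.16866 - 0.0004967*I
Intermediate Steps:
q(d) = d*(5 - d)
(45342 - 41096)/((q(-60) + 16269) + (12805 + √(1948 - 7444))) = (45342 - 41096)/((-60*(5 - 1*(-60)) + 16269) + (12805 + √(1948 - 7444))) = 4246/((-60*(5 + 60) + 16269) + (12805 + √(-5496))) = 4246/((-60*65 + 16269) + (12805 + 2*I*√1374)) = 4246/((-3900 + 16269) + (12805 + 2*I*√1374)) = 4246/(12369 + (12805 + 2*I*√1374)) = 4246/(25174 + 2*I*√1374)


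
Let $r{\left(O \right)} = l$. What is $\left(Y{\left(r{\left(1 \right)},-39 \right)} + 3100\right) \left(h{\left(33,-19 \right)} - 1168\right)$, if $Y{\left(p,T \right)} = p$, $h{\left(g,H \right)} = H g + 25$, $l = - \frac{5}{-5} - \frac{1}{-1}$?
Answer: $-5490540$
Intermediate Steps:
$l = 2$ ($l = \left(-5\right) \left(- \frac{1}{5}\right) - -1 = 1 + 1 = 2$)
$h{\left(g,H \right)} = 25 + H g$
$r{\left(O \right)} = 2$
$\left(Y{\left(r{\left(1 \right)},-39 \right)} + 3100\right) \left(h{\left(33,-19 \right)} - 1168\right) = \left(2 + 3100\right) \left(\left(25 - 627\right) - 1168\right) = 3102 \left(\left(25 - 627\right) - 1168\right) = 3102 \left(-602 - 1168\right) = 3102 \left(-1770\right) = -5490540$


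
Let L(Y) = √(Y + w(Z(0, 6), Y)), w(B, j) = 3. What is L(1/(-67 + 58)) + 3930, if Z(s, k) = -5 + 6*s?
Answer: 3930 + √26/3 ≈ 3931.7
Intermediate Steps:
L(Y) = √(3 + Y) (L(Y) = √(Y + 3) = √(3 + Y))
L(1/(-67 + 58)) + 3930 = √(3 + 1/(-67 + 58)) + 3930 = √(3 + 1/(-9)) + 3930 = √(3 - ⅑) + 3930 = √(26/9) + 3930 = √26/3 + 3930 = 3930 + √26/3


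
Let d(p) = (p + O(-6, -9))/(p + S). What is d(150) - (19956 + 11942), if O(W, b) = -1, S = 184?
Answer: -10653783/334 ≈ -31898.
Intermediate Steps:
d(p) = (-1 + p)/(184 + p) (d(p) = (p - 1)/(p + 184) = (-1 + p)/(184 + p))
d(150) - (19956 + 11942) = (-1 + 150)/(184 + 150) - (19956 + 11942) = 149/334 - 1*31898 = (1/334)*149 - 31898 = 149/334 - 31898 = -10653783/334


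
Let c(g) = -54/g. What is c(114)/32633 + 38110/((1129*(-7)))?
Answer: -23629300097/4900073381 ≈ -4.8222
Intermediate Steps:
c(114)/32633 + 38110/((1129*(-7))) = -54/114/32633 + 38110/((1129*(-7))) = -54*1/114*(1/32633) + 38110/(-7903) = -9/19*1/32633 + 38110*(-1/7903) = -9/620027 - 38110/7903 = -23629300097/4900073381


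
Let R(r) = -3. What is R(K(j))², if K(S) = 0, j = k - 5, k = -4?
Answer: 9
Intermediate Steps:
j = -9 (j = -4 - 5 = -9)
R(K(j))² = (-3)² = 9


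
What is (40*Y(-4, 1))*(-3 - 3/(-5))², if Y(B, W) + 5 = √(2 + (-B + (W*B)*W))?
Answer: -1152 + 1152*√2/5 ≈ -826.17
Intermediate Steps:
Y(B, W) = -5 + √(2 - B + B*W²) (Y(B, W) = -5 + √(2 + (-B + (W*B)*W)) = -5 + √(2 + (-B + (B*W)*W)) = -5 + √(2 + (-B + B*W²)) = -5 + √(2 - B + B*W²))
(40*Y(-4, 1))*(-3 - 3/(-5))² = (40*(-5 + √(2 - 1*(-4) - 4*1²)))*(-3 - 3/(-5))² = (40*(-5 + √(2 + 4 - 4*1)))*(-3 - 3*(-⅕))² = (40*(-5 + √(2 + 4 - 4)))*(-3 + ⅗)² = (40*(-5 + √2))*(-12/5)² = (-200 + 40*√2)*(144/25) = -1152 + 1152*√2/5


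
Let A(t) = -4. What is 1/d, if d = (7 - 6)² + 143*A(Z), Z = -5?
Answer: -1/571 ≈ -0.0017513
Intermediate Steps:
d = -571 (d = (7 - 6)² + 143*(-4) = 1² - 572 = 1 - 572 = -571)
1/d = 1/(-571) = -1/571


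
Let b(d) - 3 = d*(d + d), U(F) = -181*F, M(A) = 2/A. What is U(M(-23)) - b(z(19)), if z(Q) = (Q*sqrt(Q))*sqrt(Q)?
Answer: -5994473/23 ≈ -2.6063e+5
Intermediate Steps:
z(Q) = Q**2 (z(Q) = Q**(3/2)*sqrt(Q) = Q**2)
b(d) = 3 + 2*d**2 (b(d) = 3 + d*(d + d) = 3 + d*(2*d) = 3 + 2*d**2)
U(M(-23)) - b(z(19)) = -362/(-23) - (3 + 2*(19**2)**2) = -362*(-1)/23 - (3 + 2*361**2) = -181*(-2/23) - (3 + 2*130321) = 362/23 - (3 + 260642) = 362/23 - 1*260645 = 362/23 - 260645 = -5994473/23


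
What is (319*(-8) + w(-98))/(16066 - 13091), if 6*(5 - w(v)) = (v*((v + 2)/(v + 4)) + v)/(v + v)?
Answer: -205229/239700 ≈ -0.85619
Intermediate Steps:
w(v) = 5 - (v + v*(2 + v)/(4 + v))/(12*v) (w(v) = 5 - (v*((v + 2)/(v + 4)) + v)/(6*(v + v)) = 5 - (v*((2 + v)/(4 + v)) + v)/(6*(2*v)) = 5 - (v*((2 + v)/(4 + v)) + v)*1/(2*v)/6 = 5 - (v*(2 + v)/(4 + v) + v)*1/(2*v)/6 = 5 - (v + v*(2 + v)/(4 + v))*1/(2*v)/6 = 5 - (v + v*(2 + v)/(4 + v))/(12*v))
(319*(-8) + w(-98))/(16066 - 13091) = (319*(-8) + (117 + 29*(-98))/(6*(4 - 98)))/(16066 - 13091) = (-2552 + (⅙)*(117 - 2842)/(-94))/2975 = (-2552 + (⅙)*(-1/94)*(-2725))*(1/2975) = (-2552 + 2725/564)*(1/2975) = -1436603/564*1/2975 = -205229/239700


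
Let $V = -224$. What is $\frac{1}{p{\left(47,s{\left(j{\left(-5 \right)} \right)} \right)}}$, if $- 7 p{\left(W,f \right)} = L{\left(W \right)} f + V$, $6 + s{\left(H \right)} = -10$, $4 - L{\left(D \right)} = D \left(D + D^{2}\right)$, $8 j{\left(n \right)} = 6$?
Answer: $- \frac{7}{1696224} \approx -4.1268 \cdot 10^{-6}$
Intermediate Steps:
$j{\left(n \right)} = \frac{3}{4}$ ($j{\left(n \right)} = \frac{1}{8} \cdot 6 = \frac{3}{4}$)
$L{\left(D \right)} = 4 - D \left(D + D^{2}\right)$
$s{\left(H \right)} = -16$ ($s{\left(H \right)} = -6 - 10 = -16$)
$p{\left(W,f \right)} = 32 - \frac{f \left(4 - W^{2} - W^{3}\right)}{7}$ ($p{\left(W,f \right)} = - \frac{\left(4 - W^{2} - W^{3}\right) f - 224}{7} = - \frac{f \left(4 - W^{2} - W^{3}\right) - 224}{7} = - \frac{-224 + f \left(4 - W^{2} - W^{3}\right)}{7} = 32 - \frac{f \left(4 - W^{2} - W^{3}\right)}{7}$)
$\frac{1}{p{\left(47,s{\left(j{\left(-5 \right)} \right)} \right)}} = \frac{1}{32 + \frac{1}{7} \left(-16\right) \left(-4 + 47^{2} + 47^{3}\right)} = \frac{1}{32 + \frac{1}{7} \left(-16\right) \left(-4 + 2209 + 103823\right)} = \frac{1}{32 + \frac{1}{7} \left(-16\right) 106028} = \frac{1}{32 - \frac{1696448}{7}} = \frac{1}{- \frac{1696224}{7}} = - \frac{7}{1696224}$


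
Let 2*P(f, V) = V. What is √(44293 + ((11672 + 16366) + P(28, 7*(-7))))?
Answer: √289226/2 ≈ 268.90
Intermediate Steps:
P(f, V) = V/2
√(44293 + ((11672 + 16366) + P(28, 7*(-7)))) = √(44293 + ((11672 + 16366) + (7*(-7))/2)) = √(44293 + (28038 + (½)*(-49))) = √(44293 + (28038 - 49/2)) = √(44293 + 56027/2) = √(144613/2) = √289226/2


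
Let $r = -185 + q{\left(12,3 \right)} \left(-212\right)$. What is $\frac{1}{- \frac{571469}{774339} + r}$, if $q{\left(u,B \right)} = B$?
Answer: $- \frac{774339}{636303788} \approx -0.0012169$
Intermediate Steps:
$r = -821$ ($r = -185 + 3 \left(-212\right) = -185 - 636 = -821$)
$\frac{1}{- \frac{571469}{774339} + r} = \frac{1}{- \frac{571469}{774339} - 821} = \frac{1}{- \frac{636303788}{774339}} = - \frac{774339}{636303788}$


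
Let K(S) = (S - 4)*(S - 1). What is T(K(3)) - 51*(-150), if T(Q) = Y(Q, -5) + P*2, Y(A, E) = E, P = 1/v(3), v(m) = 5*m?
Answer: 114677/15 ≈ 7645.1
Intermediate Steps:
P = 1/15 (P = 1/(5*3) = 1/15 ≈ 0.066667)
K(S) = (-1 + S)*(-4 + S) (K(S) = (-4 + S)*(-1 + S) = (-1 + S)*(-4 + S))
T(Q) = -73/15 (T(Q) = -5 + (1/15)*2 = -5 + 2/15 = -73/15)
T(K(3)) - 51*(-150) = -73/15 - 51*(-150) = -73/15 + 7650 = 114677/15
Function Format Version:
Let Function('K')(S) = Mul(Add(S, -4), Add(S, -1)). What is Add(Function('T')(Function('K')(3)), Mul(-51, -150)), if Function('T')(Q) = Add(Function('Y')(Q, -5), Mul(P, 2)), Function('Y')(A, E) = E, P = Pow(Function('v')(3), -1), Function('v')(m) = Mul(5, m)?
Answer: Rational(114677, 15) ≈ 7645.1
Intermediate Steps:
P = Rational(1, 15) (P = Pow(Mul(5, 3), -1) = Pow(15, -1) = Rational(1, 15) ≈ 0.066667)
Function('K')(S) = Mul(Add(-1, S), Add(-4, S)) (Function('K')(S) = Mul(Add(-4, S), Add(-1, S)) = Mul(Add(-1, S), Add(-4, S)))
Function('T')(Q) = Rational(-73, 15) (Function('T')(Q) = Add(-5, Mul(Rational(1, 15), 2)) = Add(-5, Rational(2, 15)) = Rational(-73, 15))
Add(Function('T')(Function('K')(3)), Mul(-51, -150)) = Add(Rational(-73, 15), Mul(-51, -150)) = Add(Rational(-73, 15), 7650) = Rational(114677, 15)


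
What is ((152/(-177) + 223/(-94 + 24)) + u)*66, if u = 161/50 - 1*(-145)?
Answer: 98248414/10325 ≈ 9515.6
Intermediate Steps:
u = 7411/50 (u = 161*(1/50) + 145 = 161/50 + 145 = 7411/50 ≈ 148.22)
((152/(-177) + 223/(-94 + 24)) + u)*66 = ((152/(-177) + 223/(-94 + 24)) + 7411/50)*66 = ((152*(-1/177) + 223/(-70)) + 7411/50)*66 = ((-152/177 + 223*(-1/70)) + 7411/50)*66 = ((-152/177 - 223/70) + 7411/50)*66 = (-50111/12390 + 7411/50)*66 = (4465837/30975)*66 = 98248414/10325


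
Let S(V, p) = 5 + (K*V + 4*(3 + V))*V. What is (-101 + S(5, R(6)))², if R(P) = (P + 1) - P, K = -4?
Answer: 1296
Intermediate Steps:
R(P) = 1 (R(P) = (1 + P) - P = 1)
S(V, p) = 5 + 12*V (S(V, p) = 5 + (-4*V + 4*(3 + V))*V = 5 + (-4*V + (12 + 4*V))*V = 5 + 12*V)
(-101 + S(5, R(6)))² = (-101 + (5 + 12*5))² = (-101 + (5 + 60))² = (-101 + 65)² = (-36)² = 1296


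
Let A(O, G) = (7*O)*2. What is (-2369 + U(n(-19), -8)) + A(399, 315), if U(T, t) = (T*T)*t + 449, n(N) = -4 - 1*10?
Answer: 2098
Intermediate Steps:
n(N) = -14 (n(N) = -4 - 10 = -14)
U(T, t) = 449 + t*T² (U(T, t) = T²*t + 449 = t*T² + 449 = 449 + t*T²)
A(O, G) = 14*O
(-2369 + U(n(-19), -8)) + A(399, 315) = (-2369 + (449 - 8*(-14)²)) + 14*399 = (-2369 + (449 - 8*196)) + 5586 = (-2369 + (449 - 1568)) + 5586 = (-2369 - 1119) + 5586 = -3488 + 5586 = 2098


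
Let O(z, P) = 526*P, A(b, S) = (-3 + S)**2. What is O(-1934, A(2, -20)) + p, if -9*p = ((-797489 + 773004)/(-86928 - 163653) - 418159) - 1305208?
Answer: 1059369491908/2255229 ≈ 4.6974e+5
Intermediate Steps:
p = 431843001742/2255229 (p = -(((-797489 + 773004)/(-86928 - 163653) - 418159) - 1305208)/9 = -((-24485/(-250581) - 418159) - 1305208)/9 = -((-24485*(-1/250581) - 418159) - 1305208)/9 = -((24485/250581 - 418159) - 1305208)/9 = -(-104782675894/250581 - 1305208)/9 = -1/9*(-431843001742/250581) = 431843001742/2255229 ≈ 1.9149e+5)
O(-1934, A(2, -20)) + p = 526*(-3 - 20)**2 + 431843001742/2255229 = 526*(-23)**2 + 431843001742/2255229 = 526*529 + 431843001742/2255229 = 278254 + 431843001742/2255229 = 1059369491908/2255229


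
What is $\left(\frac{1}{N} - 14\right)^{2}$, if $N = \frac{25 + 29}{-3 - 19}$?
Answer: $\frac{151321}{729} \approx 207.57$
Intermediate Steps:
$N = - \frac{27}{11}$ ($N = \frac{54}{-22} = 54 \left(- \frac{1}{22}\right) = - \frac{27}{11} \approx -2.4545$)
$\left(\frac{1}{N} - 14\right)^{2} = \left(\frac{1}{- \frac{27}{11}} - 14\right)^{2} = \left(- \frac{11}{27} - 14\right)^{2} = \left(- \frac{389}{27}\right)^{2} = \frac{151321}{729}$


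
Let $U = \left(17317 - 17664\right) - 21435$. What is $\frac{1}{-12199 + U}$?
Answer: $- \frac{1}{33981} \approx -2.9428 \cdot 10^{-5}$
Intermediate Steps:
$U = -21782$ ($U = -347 - 21435 = -21782$)
$\frac{1}{-12199 + U} = \frac{1}{-12199 - 21782} = \frac{1}{-33981} = - \frac{1}{33981}$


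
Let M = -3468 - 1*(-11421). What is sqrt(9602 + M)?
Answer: sqrt(17555) ≈ 132.50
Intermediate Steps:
M = 7953 (M = -3468 + 11421 = 7953)
sqrt(9602 + M) = sqrt(9602 + 7953) = sqrt(17555)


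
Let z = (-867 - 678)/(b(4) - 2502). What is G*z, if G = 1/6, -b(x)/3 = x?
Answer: 515/5028 ≈ 0.10243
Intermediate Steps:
b(x) = -3*x
G = ⅙ ≈ 0.16667
z = 515/838 (z = (-867 - 678)/(-3*4 - 2502) = -1545/(-12 - 2502) = -1545/(-2514) = -1545*(-1/2514) = 515/838 ≈ 0.61456)
G*z = (⅙)*(515/838) = 515/5028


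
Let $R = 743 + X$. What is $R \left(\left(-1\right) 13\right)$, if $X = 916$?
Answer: $-21567$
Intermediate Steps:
$R = 1659$ ($R = 743 + 916 = 1659$)
$R \left(\left(-1\right) 13\right) = 1659 \left(\left(-1\right) 13\right) = 1659 \left(-13\right) = -21567$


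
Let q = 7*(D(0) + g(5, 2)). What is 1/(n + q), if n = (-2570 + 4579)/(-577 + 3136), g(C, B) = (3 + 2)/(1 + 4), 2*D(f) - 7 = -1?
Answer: 2559/73661 ≈ 0.034740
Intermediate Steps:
D(f) = 3 (D(f) = 7/2 + (½)*(-1) = 7/2 - ½ = 3)
g(C, B) = 1 (g(C, B) = 5/5 = 5*(⅕) = 1)
n = 2009/2559 ≈ 0.78507
q = 28 (q = 7*(3 + 1) = 7*4 = 28)
1/(n + q) = 1/(2009/2559 + 28) = 1/(73661/2559) = 2559/73661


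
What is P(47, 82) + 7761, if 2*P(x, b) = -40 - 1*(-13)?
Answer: 15495/2 ≈ 7747.5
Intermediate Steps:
P(x, b) = -27/2 (P(x, b) = (-40 - 1*(-13))/2 = (-40 + 13)/2 = (½)*(-27) = -27/2)
P(47, 82) + 7761 = -27/2 + 7761 = 15495/2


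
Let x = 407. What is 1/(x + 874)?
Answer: 1/1281 ≈ 0.00078064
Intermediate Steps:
1/(x + 874) = 1/(407 + 874) = 1/1281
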